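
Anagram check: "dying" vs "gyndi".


Word 1: "dying" → sorted: dginy
Word 2: "gyndi" → sorted: dginy
Same letters? dginy == dginy
Anagram = Yes


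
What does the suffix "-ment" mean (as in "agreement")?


Suffix: -ment
Example: agreement = agree + -ment
Meaning = result of action


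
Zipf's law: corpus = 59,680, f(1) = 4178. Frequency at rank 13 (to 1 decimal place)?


Zipf's law: f(r) = f(1) / r
f(1) = 4178
f(13) = 4178 / 13
= 321.4 occurrences


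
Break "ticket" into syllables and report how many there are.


Word: "ticket"
Syllable breakdown: tick | et
Counting: 2 parts
= 2 syllables


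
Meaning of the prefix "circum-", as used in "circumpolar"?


Prefix: circum-
Example: circumpolar = circum- + polar
Meaning = around


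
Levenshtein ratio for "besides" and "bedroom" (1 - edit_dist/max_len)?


Word 1: "besides" (length 7)
Word 2: "bedroom" (length 7)
One optimal edit sequence:
  1. keep 'b'
  2. keep 'e'
  3. substitute 's' -> 'd'  (+1)
  4. substitute 'i' -> 'r'  (+1)
  5. substitute 'd' -> 'o'  (+1)
  6. substitute 'e' -> 'o'  (+1)
  7. substitute 's' -> 'm'  (+1)
Edit distance = 5
Max length = max(7, 7) = 7
Similarity = 1 - 5/7
= 0.2857


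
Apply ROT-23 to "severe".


Word: "severe"
Shift: 23
Each letter → (letter + shift) mod 26:
  's' (18) + 23 = 15 → 'p'
  'e' (4) + 23 = 1 → 'b'
  'v' (21) + 23 = 18 → 's'
  'e' (4) + 23 = 1 → 'b'
  'r' (17) + 23 = 14 → 'o'
  'e' (4) + 23 = 1 → 'b'
Result = "pbsbob"


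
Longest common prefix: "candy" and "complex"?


Word 1: "candy"
Word 2: "complex"
Comparing from start:
  Pos 0: 'c' == 'c'
  Pos 1: 'a' != 'o' (stop)
LCP = "c" (length 1)


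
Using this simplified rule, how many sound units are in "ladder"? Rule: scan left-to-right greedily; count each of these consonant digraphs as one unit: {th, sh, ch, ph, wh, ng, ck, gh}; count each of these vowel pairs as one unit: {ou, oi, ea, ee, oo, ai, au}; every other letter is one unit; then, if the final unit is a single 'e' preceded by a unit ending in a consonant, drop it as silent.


Word: "ladder" (6 letters)
Left-to-right scan:
  [1] 'l' (letter)
  [2] 'a' (letter)
  [3] 'd' (letter)
  [4] 'd' (letter)
  [5] 'e' (letter)
  [6] 'r' (letter)
Units from scan: 6
Sound units = 6 units


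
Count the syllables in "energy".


Word: "energy"
Syllable breakdown: en-er-gy
Counting: 3 parts
= 3 syllables


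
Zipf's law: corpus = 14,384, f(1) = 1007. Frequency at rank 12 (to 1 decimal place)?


Zipf's law: f(r) = f(1) / r
f(1) = 1007
f(12) = 1007 / 12
= 83.9 occurrences


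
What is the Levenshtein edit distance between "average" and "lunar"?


Word 1: "average" (length 7)
Word 2: "lunar" (length 5)
One optimal edit sequence (insert/delete/substitute each cost 1):
  1. delete 'a'  (+1)
  2. substitute 'v' -> 'l'  (+1)
  3. substitute 'e' -> 'u'  (+1)
  4. substitute 'r' -> 'n'  (+1)
  5. keep 'a'
  6. delete 'g'  (+1)
  7. substitute 'e' -> 'r'  (+1)
Total edit operations: 6
Edit distance = 6


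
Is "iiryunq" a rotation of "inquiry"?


Word: "inquiry", Candidate: "iiryunq"
Method: check if candidate is substring of word+word
"inquiryinquiry" contains "iiryunq"? No
Is rotation = No


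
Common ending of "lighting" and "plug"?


Word 1: "lighting"
Word 2: "plug"
Comparing from end:
  Pos -1: 'g' == 'g'
  Pos -2: 'n' != 'u' (stop)
LCS = "g" (length 1)


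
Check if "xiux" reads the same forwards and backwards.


Word: "xiux"
Reversed: "xuix"
Forward == Backward? xiux != xuix
Palindrome = No


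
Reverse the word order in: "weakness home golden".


Original: "weakness home golden"
Words (1..n): weakness | home | golden
Reversed (n..1): golden | home | weakness
Result = "golden home weakness"


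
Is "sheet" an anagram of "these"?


Word 1: "these" → sorted: eehst
Word 2: "sheet" → sorted: eehst
Same letters? eehst == eehst
Anagram = Yes


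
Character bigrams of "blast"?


Word: "blast" (length 5)
Number of bigrams = 5 - 2 + 1 = 4
  Position 0: "bl"
  Position 1: "la"
  Position 2: "as"
  Position 3: "st"
Bigrams = "bl", "la", "as", "st"


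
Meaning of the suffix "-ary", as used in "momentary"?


Suffix: -ary
Example: momentary = moment + -ary
Meaning = relating to


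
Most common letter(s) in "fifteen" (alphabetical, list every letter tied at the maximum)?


Word: "fifteen"
Letter counts:
  'e': 2
  'f': 2
  'i': 1
  'n': 1
  't': 1
Maximum count = 2
Most frequent = 'e', 'f' (2 times each)


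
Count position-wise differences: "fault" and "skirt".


Comparing character by character (same length = 5):
  Pos 0: 'f' vs 's' !=
  Pos 1: 'a' vs 'k' !=
  Pos 2: 'u' vs 'i' !=
  Pos 3: 'l' vs 'r' !=
  Pos 4: 't' vs 't' =
Hamming distance = 4


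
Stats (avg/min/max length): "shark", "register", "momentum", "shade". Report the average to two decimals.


Lengths: "shark"=5, "register"=8, "momentum"=8, "shade"=5
Sum = 26, Count = 4
Average = 26/4 = 6.50
= avg=6.50, min=5, max=8


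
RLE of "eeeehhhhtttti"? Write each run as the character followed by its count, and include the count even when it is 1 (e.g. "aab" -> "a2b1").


String: "eeeehhhhtttti"
Scanning for consecutive runs:
  'e' x 4
  'h' x 4
  't' x 4
  'i' x 1
RLE = "e4h4t4i1"


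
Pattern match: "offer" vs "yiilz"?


Pattern of "offer": [0, 1, 1, 2, 3]
Pattern of "yiilz": [0, 1, 1, 2, 3]
Patterns match
Same pattern = Yes


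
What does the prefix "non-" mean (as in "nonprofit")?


Prefix: non-
Example: nonprofit (non- + profit)
Meaning = not


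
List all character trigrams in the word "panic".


Word: "panic" (length 5)
Number of trigrams = 5 - 3 + 1 = 3
  Position 0: "pan"
  Position 1: "ani"
  Position 2: "nic"
Trigrams = "pan", "ani", "nic"


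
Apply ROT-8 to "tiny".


Word: "tiny"
Shift: 8
Each letter → (letter + shift) mod 26:
  't' (19) + 8 = 1 → 'b'
  'i' (8) + 8 = 16 → 'q'
  'n' (13) + 8 = 21 → 'v'
  'y' (24) + 8 = 6 → 'g'
Result = "bqvg"


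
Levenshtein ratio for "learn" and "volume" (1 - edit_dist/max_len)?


Word 1: "learn" (length 5)
Word 2: "volume" (length 6)
One optimal edit sequence:
  1. insert 'v'  (+1)
  2. substitute 'l' -> 'o'  (+1)
  3. substitute 'e' -> 'l'  (+1)
  4. substitute 'a' -> 'u'  (+1)
  5. substitute 'r' -> 'm'  (+1)
  6. substitute 'n' -> 'e'  (+1)
Edit distance = 6
Max length = max(5, 6) = 6
Similarity = 1 - 6/6
= 0.0000


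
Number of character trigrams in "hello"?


Word: "hello" (length 5)
Number of 3-grams = length - 3 + 1 = 5 - 3 + 1
= 3


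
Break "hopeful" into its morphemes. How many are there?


Word: "hopeful"
Morphemes: hope / -ful
Each morpheme carries meaning
= 2 morphemes


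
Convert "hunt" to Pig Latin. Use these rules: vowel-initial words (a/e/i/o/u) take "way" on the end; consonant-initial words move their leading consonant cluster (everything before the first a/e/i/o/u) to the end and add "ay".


Word: "hunt"
Starts with consonant(s) → move to end, add 'ay'
Consonant cluster: "h"
Pig Latin = "unthay"


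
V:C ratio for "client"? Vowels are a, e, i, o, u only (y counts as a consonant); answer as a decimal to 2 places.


Word: "client"
Vowels (a,e,i,o,u): 2
Consonants: 4
Ratio = 2/4
= 0.50


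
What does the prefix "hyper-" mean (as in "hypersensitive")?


Prefix: hyper-
Example: hypersensitive = hyper- + sensitive
Meaning = over / excessive


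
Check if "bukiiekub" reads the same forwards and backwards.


Word: "bukiiekub"
Reversed: "bukeiikub"
Forward == Backward? bukiiekub != bukeiikub
Palindrome = No


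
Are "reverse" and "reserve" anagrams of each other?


Word 1: "reverse" → sorted: eeerrsv
Word 2: "reserve" → sorted: eeerrsv
Same letters? eeerrsv == eeerrsv
Anagram = Yes


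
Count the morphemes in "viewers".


Word: "viewers"
Morphemes: view + -er + -s
Each morpheme carries meaning
= 3 morphemes


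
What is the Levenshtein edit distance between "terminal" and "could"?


Word 1: "terminal" (length 8)
Word 2: "could" (length 5)
One optimal edit sequence (insert/delete/substitute each cost 1):
  1. delete 't'  (+1)
  2. delete 'e'  (+1)
  3. delete 'r'  (+1)
  4. substitute 'm' -> 'c'  (+1)
  5. substitute 'i' -> 'o'  (+1)
  6. substitute 'n' -> 'u'  (+1)
  7. substitute 'a' -> 'l'  (+1)
  8. substitute 'l' -> 'd'  (+1)
Total edit operations: 8
Edit distance = 8


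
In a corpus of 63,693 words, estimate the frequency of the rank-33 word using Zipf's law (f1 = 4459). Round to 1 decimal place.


Zipf's law: f(r) = f(1) / r
f(1) = 4459
f(33) = 4459 / 33
= 135.1 occurrences


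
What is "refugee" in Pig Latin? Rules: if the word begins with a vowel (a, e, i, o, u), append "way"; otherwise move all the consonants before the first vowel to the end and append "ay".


Word: "refugee"
Starts with consonant(s) → move to end, add 'ay'
Consonant cluster: "r"
Pig Latin = "efugeeray"


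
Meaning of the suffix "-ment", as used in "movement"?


Suffix: -ment
Example: movement = move + -ment
Meaning = result of action


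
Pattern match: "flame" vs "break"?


Pattern of "flame": [0, 1, 2, 3, 4]
Pattern of "break": [0, 1, 2, 3, 4]
Patterns match
Same pattern = Yes


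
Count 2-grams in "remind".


Word: "remind" (length 6)
Number of 2-grams = length - 2 + 1 = 6 - 2 + 1
= 5


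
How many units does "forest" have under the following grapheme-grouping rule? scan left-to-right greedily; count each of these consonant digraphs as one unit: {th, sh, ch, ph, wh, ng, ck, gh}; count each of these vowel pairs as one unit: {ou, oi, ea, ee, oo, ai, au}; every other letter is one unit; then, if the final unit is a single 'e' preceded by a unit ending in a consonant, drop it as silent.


Word: "forest" (6 letters)
Left-to-right scan:
  1. 'f' (letter)
  2. 'o' (letter)
  3. 'r' (letter)
  4. 'e' (letter)
  5. 's' (letter)
  6. 't' (letter)
Units from scan: 6
Sound units = 6 units


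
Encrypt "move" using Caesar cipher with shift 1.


Word: "move"
Shift: 1
Each letter → (letter + shift) mod 26:
  'm' (12) + 1 = 13 → 'n'
  'o' (14) + 1 = 15 → 'p'
  'v' (21) + 1 = 22 → 'w'
  'e' (4) + 1 = 5 → 'f'
Result = "npwf"


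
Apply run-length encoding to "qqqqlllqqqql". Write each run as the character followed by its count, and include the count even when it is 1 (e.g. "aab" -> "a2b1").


String: "qqqqlllqqqql"
Scanning for consecutive runs:
  'q' x 4
  'l' x 3
  'q' x 4
  'l' x 1
RLE = "q4l3q4l1"


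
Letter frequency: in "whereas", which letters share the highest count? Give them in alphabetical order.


Word: "whereas"
Letter counts:
  'a': 1
  'e': 2
  'h': 1
  'r': 1
  's': 1
  'w': 1
Maximum count = 2
Most frequent = 'e' (2 times each)


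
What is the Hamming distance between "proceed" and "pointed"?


Comparing character by character (same length = 7):
  Pos 0: 'p' vs 'p' =
  Pos 1: 'r' vs 'o' !=
  Pos 2: 'o' vs 'i' !=
  Pos 3: 'c' vs 'n' !=
  Pos 4: 'e' vs 't' !=
  Pos 5: 'e' vs 'e' =
  Pos 6: 'd' vs 'd' =
Hamming distance = 4


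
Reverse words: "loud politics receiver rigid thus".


Original: "loud politics receiver rigid thus"
Words (1..n): loud | politics | receiver | rigid | thus
Reversed (n..1): thus | rigid | receiver | politics | loud
Result = "thus rigid receiver politics loud"


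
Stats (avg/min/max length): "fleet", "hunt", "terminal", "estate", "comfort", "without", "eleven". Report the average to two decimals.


Lengths: "fleet"=5, "hunt"=4, "terminal"=8, "estate"=6, "comfort"=7, "without"=7, "eleven"=6
Sum = 43, Count = 7
Average = 43/7 = 6.14
= avg=6.14, min=4, max=8


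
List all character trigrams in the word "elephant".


Word: "elephant" (length 8)
Number of trigrams = 8 - 3 + 1 = 6
  Position 0: "ele"
  Position 1: "lep"
  Position 2: "eph"
  Position 3: "pha"
  Position 4: "han"
  Position 5: "ant"
Trigrams = "ele", "lep", "eph", "pha", "han", "ant"


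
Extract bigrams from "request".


Word: "request" (length 7)
Number of bigrams = 7 - 2 + 1 = 6
  Position 0: "re"
  Position 1: "eq"
  Position 2: "qu"
  Position 3: "ue"
  Position 4: "es"
  Position 5: "st"
Bigrams = "re", "eq", "qu", "ue", "es", "st"


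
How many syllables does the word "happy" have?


Word: "happy"
Syllable breakdown: hap / py
Counting: 2 parts
= 2 syllables


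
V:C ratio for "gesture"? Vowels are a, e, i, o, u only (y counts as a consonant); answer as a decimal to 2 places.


Word: "gesture"
Vowels (a,e,i,o,u): 3
Consonants: 4
Ratio = 3/4
= 0.75


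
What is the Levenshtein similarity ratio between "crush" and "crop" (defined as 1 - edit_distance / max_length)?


Word 1: "crush" (length 5)
Word 2: "crop" (length 4)
One optimal edit sequence:
  1. keep 'c'
  2. keep 'r'
  3. delete 'u'  (+1)
  4. substitute 's' -> 'o'  (+1)
  5. substitute 'h' -> 'p'  (+1)
Edit distance = 3
Max length = max(5, 4) = 5
Similarity = 1 - 3/5
= 0.4000


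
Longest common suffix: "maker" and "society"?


Word 1: "maker"
Word 2: "society"
Comparing from end:
  Pos -1: 'r' != 'y' (stop)
LCS = "" (length 0)


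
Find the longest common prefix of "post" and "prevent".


Word 1: "post"
Word 2: "prevent"
Comparing from start:
  Pos 0: 'p' == 'p'
  Pos 1: 'o' != 'r' (stop)
LCP = "p" (length 1)


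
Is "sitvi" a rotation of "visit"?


Word: "visit", Candidate: "sitvi"
Method: check if candidate is substring of word+word
"visitvisit" contains "sitvi"? Yes
Is rotation = Yes


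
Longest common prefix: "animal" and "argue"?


Word 1: "animal"
Word 2: "argue"
Comparing from start:
  Pos 0: 'a' == 'a'
  Pos 1: 'n' != 'r' (stop)
LCP = "a" (length 1)


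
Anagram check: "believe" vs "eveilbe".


Word 1: "believe" → sorted: beeeilv
Word 2: "eveilbe" → sorted: beeeilv
Same letters? beeeilv == beeeilv
Anagram = Yes


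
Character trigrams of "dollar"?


Word: "dollar" (length 6)
Number of trigrams = 6 - 3 + 1 = 4
  Position 0: "dol"
  Position 1: "oll"
  Position 2: "lla"
  Position 3: "lar"
Trigrams = "dol", "oll", "lla", "lar"


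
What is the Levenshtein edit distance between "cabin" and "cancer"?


Word 1: "cabin" (length 5)
Word 2: "cancer" (length 6)
One optimal edit sequence (insert/delete/substitute each cost 1):
  1. keep 'c'
  2. keep 'a'
  3. insert 'n'  (+1)
  4. substitute 'b' -> 'c'  (+1)
  5. substitute 'i' -> 'e'  (+1)
  6. substitute 'n' -> 'r'  (+1)
Total edit operations: 4
Edit distance = 4


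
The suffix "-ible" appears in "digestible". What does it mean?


Suffix: -ible
Example: digestible = digest + -ible
Meaning = capable of


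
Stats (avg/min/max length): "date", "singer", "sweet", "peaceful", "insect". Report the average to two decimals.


Lengths: "date"=4, "singer"=6, "sweet"=5, "peaceful"=8, "insect"=6
Sum = 29, Count = 5
Average = 29/5 = 5.80
= avg=5.80, min=4, max=8


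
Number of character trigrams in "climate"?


Word: "climate" (length 7)
Number of 3-grams = length - 3 + 1 = 7 - 3 + 1
= 5


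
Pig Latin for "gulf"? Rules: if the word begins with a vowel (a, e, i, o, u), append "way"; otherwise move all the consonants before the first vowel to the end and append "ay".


Word: "gulf"
Starts with consonant(s) → move to end, add 'ay'
Consonant cluster: "g"
Pig Latin = "ulfgay"


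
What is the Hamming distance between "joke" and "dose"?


Comparing character by character (same length = 4):
  Pos 0: 'j' vs 'd' !=
  Pos 1: 'o' vs 'o' =
  Pos 2: 'k' vs 's' !=
  Pos 3: 'e' vs 'e' =
Hamming distance = 2


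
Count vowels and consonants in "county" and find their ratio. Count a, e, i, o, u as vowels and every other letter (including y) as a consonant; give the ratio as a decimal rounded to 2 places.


Word: "county"
Vowels (a,e,i,o,u): 2
Consonants: 4
Ratio = 2/4
= 0.50


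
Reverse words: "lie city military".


Original: "lie city military"
Words (1..n): lie | city | military
Reversed (n..1): military | city | lie
Result = "military city lie"


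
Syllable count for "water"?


Word: "water"
Syllable breakdown: wa / ter
Counting: 2 parts
= 2 syllables


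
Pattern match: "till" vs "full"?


Pattern of "till": [0, 1, 2, 2]
Pattern of "full": [0, 1, 2, 2]
Patterns match
Same pattern = Yes


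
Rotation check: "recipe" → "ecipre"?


Word: "recipe", Candidate: "ecipre"
Method: check if candidate is substring of word+word
"reciperecipe" contains "ecipre"? No
Is rotation = No


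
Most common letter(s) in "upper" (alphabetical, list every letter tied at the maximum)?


Word: "upper"
Letter counts:
  'e': 1
  'p': 2
  'r': 1
  'u': 1
Maximum count = 2
Most frequent = 'p' (2 times each)


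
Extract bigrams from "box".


Word: "box" (length 3)
Number of bigrams = 3 - 2 + 1 = 2
  Position 0: "bo"
  Position 1: "ox"
Bigrams = "bo", "ox"


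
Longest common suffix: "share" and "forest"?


Word 1: "share"
Word 2: "forest"
Comparing from end:
  Pos -1: 'e' != 't' (stop)
LCS = "" (length 0)


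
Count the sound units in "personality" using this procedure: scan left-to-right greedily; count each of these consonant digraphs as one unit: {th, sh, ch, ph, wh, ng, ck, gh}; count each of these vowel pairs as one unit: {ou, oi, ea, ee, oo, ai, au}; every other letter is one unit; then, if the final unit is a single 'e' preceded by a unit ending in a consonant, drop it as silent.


Word: "personality" (11 letters)
Left-to-right scan:
  (1) 'p' (letter)
  (2) 'e' (letter)
  (3) 'r' (letter)
  (4) 's' (letter)
  (5) 'o' (letter)
  (6) 'n' (letter)
  (7) 'a' (letter)
  (8) 'l' (letter)
  (9) 'i' (letter)
  (10) 't' (letter)
  (11) 'y' (letter)
Units from scan: 11
Sound units = 11 units


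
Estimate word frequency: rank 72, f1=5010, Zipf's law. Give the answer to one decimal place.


Zipf's law: f(r) = f(1) / r
f(1) = 5010
f(72) = 5010 / 72
= 69.6 occurrences


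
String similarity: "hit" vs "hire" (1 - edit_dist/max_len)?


Word 1: "hit" (length 3)
Word 2: "hire" (length 4)
One optimal edit sequence:
  1. keep 'h'
  2. keep 'i'
  3. insert 'r'  (+1)
  4. substitute 't' -> 'e'  (+1)
Edit distance = 2
Max length = max(3, 4) = 4
Similarity = 1 - 2/4
= 0.5000


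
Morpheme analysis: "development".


Word: "development"
Morphemes: develop + -ment
Each morpheme carries meaning
= 2 morphemes


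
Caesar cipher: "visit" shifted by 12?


Word: "visit"
Shift: 12
Each letter → (letter + shift) mod 26:
  'v' (21) + 12 = 7 → 'h'
  'i' (8) + 12 = 20 → 'u'
  's' (18) + 12 = 4 → 'e'
  'i' (8) + 12 = 20 → 'u'
  't' (19) + 12 = 5 → 'f'
Result = "hueuf"


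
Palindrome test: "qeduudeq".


Word: "qeduudeq"
Reversed: "qeduudeq"
Forward == Backward? qeduudeq == qeduudeq
Palindrome = Yes


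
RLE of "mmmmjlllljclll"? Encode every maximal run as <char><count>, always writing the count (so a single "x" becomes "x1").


String: "mmmmjlllljclll"
Scanning for consecutive runs:
  'm' x 4
  'j' x 1
  'l' x 4
  'j' x 1
  'c' x 1
  'l' x 3
RLE = "m4j1l4j1c1l3"


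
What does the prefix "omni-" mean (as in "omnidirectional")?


Prefix: omni-
Example: omnidirectional = omni- + directional
Meaning = all


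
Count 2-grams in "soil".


Word: "soil" (length 4)
Number of 2-grams = length - 2 + 1 = 4 - 2 + 1
= 3


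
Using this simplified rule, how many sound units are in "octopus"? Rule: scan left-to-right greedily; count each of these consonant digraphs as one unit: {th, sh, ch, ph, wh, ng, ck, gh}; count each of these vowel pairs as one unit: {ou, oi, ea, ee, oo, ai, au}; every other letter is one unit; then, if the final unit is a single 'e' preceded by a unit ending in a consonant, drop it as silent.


Word: "octopus" (7 letters)
Left-to-right scan:
  [1] 'o' (letter)
  [2] 'c' (letter)
  [3] 't' (letter)
  [4] 'o' (letter)
  [5] 'p' (letter)
  [6] 'u' (letter)
  [7] 's' (letter)
Units from scan: 7
Sound units = 7 units


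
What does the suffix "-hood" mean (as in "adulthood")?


Suffix: -hood
As in: adulthood -> adult + -hood
Meaning = state / condition


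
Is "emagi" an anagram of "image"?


Word 1: "image" → sorted: aegim
Word 2: "emagi" → sorted: aegim
Same letters? aegim == aegim
Anagram = Yes


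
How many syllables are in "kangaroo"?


Word: "kangaroo"
Syllable breakdown: kan | ga | roo
Counting: 3 parts
= 3 syllables


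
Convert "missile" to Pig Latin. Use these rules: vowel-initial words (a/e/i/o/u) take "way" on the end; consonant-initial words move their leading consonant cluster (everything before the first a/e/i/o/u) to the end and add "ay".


Word: "missile"
Starts with consonant(s) → move to end, add 'ay'
Consonant cluster: "m"
Pig Latin = "issilemay"


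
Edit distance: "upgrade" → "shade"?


Word 1: "upgrade" (length 7)
Word 2: "shade" (length 5)
One optimal edit sequence (insert/delete/substitute each cost 1):
  1. delete 'u'  (+1)
  2. delete 'p'  (+1)
  3. substitute 'g' -> 's'  (+1)
  4. substitute 'r' -> 'h'  (+1)
  5. keep 'a'
  6. keep 'd'
  7. keep 'e'
Total edit operations: 4
Edit distance = 4


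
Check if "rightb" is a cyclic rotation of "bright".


Word: "bright", Candidate: "rightb"
Method: check if candidate is substring of word+word
"brightbright" contains "rightb"? Yes
Is rotation = Yes


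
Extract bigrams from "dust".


Word: "dust" (length 4)
Number of bigrams = 4 - 2 + 1 = 3
  Position 0: "du"
  Position 1: "us"
  Position 2: "st"
Bigrams = "du", "us", "st"


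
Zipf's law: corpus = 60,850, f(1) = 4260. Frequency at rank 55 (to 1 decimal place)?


Zipf's law: f(r) = f(1) / r
f(1) = 4260
f(55) = 4260 / 55
= 77.5 occurrences


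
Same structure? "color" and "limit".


Pattern of "color": [0, 1, 2, 1, 3]
Pattern of "limit": [0, 1, 2, 1, 3]
Patterns match
Same pattern = Yes


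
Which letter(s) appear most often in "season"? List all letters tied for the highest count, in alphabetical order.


Word: "season"
Letter counts:
  'a': 1
  'e': 1
  'n': 1
  'o': 1
  's': 2
Maximum count = 2
Most frequent = 's' (2 times each)


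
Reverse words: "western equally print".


Original: "western equally print"
Words (1..n): western | equally | print
Reversed (n..1): print | equally | western
Result = "print equally western"


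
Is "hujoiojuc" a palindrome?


Word: "hujoiojuc"
Reversed: "cujoiojuh"
Forward == Backward? hujoiojuc != cujoiojuh
Palindrome = No


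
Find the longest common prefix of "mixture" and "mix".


Word 1: "mixture"
Word 2: "mix"
Comparing from start:
  Pos 0: 'm' == 'm'
  Pos 1: 'i' == 'i'
  Pos 2: 'x' == 'x'
LCP = "mix" (length 3)


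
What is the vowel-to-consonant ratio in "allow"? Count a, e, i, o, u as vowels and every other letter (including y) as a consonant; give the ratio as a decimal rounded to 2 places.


Word: "allow"
Vowels (a,e,i,o,u): 2
Consonants: 3
Ratio = 2/3
= 0.67


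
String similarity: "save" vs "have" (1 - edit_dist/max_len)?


Word 1: "save" (length 4)
Word 2: "have" (length 4)
One optimal edit sequence:
  1. substitute 's' -> 'h'  (+1)
  2. keep 'a'
  3. keep 'v'
  4. keep 'e'
Edit distance = 1
Max length = max(4, 4) = 4
Similarity = 1 - 1/4
= 0.7500


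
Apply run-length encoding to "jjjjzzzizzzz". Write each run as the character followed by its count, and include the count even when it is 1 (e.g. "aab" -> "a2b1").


String: "jjjjzzzizzzz"
Scanning for consecutive runs:
  'j' x 4
  'z' x 3
  'i' x 1
  'z' x 4
RLE = "j4z3i1z4"


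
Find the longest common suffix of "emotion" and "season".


Word 1: "emotion"
Word 2: "season"
Comparing from end:
  Pos -1: 'n' == 'n'
  Pos -2: 'o' == 'o'
  Pos -3: 'i' != 's' (stop)
LCS = "on" (length 2)


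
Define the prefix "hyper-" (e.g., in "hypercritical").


Prefix: hyper-
Example: hypercritical = hyper- + critical
Meaning = over / excessive


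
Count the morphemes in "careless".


Word: "careless"
Morphemes: care / -less
Each morpheme carries meaning
= 2 morphemes


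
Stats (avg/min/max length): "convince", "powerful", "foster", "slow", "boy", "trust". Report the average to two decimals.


Lengths: "convince"=8, "powerful"=8, "foster"=6, "slow"=4, "boy"=3, "trust"=5
Sum = 34, Count = 6
Average = 34/6 = 5.67
= avg=5.67, min=3, max=8


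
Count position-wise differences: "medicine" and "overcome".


Comparing character by character (same length = 8):
  Pos 0: 'm' vs 'o' !=
  Pos 1: 'e' vs 'v' !=
  Pos 2: 'd' vs 'e' !=
  Pos 3: 'i' vs 'r' !=
  Pos 4: 'c' vs 'c' =
  Pos 5: 'i' vs 'o' !=
  Pos 6: 'n' vs 'm' !=
  Pos 7: 'e' vs 'e' =
Hamming distance = 6


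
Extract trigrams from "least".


Word: "least" (length 5)
Number of trigrams = 5 - 3 + 1 = 3
  Position 0: "lea"
  Position 1: "eas"
  Position 2: "ast"
Trigrams = "lea", "eas", "ast"


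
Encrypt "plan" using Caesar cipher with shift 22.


Word: "plan"
Shift: 22
Each letter → (letter + shift) mod 26:
  'p' (15) + 22 = 11 → 'l'
  'l' (11) + 22 = 7 → 'h'
  'a' (0) + 22 = 22 → 'w'
  'n' (13) + 22 = 9 → 'j'
Result = "lhwj"


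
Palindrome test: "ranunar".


Word: "ranunar"
Reversed: "ranunar"
Forward == Backward? ranunar == ranunar
Palindrome = Yes


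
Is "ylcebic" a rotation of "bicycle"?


Word: "bicycle", Candidate: "ylcebic"
Method: check if candidate is substring of word+word
"bicyclebicycle" contains "ylcebic"? No
Is rotation = No


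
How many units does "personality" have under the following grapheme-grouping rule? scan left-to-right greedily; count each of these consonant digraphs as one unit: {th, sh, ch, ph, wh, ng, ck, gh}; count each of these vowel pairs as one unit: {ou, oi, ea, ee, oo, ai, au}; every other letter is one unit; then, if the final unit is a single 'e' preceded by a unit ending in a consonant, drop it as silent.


Word: "personality" (11 letters)
Left-to-right scan:
  (1) 'p' (letter)
  (2) 'e' (letter)
  (3) 'r' (letter)
  (4) 's' (letter)
  (5) 'o' (letter)
  (6) 'n' (letter)
  (7) 'a' (letter)
  (8) 'l' (letter)
  (9) 'i' (letter)
  (10) 't' (letter)
  (11) 'y' (letter)
Units from scan: 11
Sound units = 11 units


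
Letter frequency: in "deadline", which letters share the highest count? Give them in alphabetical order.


Word: "deadline"
Letter counts:
  'a': 1
  'd': 2
  'e': 2
  'i': 1
  'l': 1
  'n': 1
Maximum count = 2
Most frequent = 'd', 'e' (2 times each)


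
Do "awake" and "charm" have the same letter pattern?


Pattern of "awake": [0, 1, 0, 2, 3]
Pattern of "charm": [0, 1, 2, 3, 4]
Patterns do not match
Same pattern = No


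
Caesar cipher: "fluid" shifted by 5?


Word: "fluid"
Shift: 5
Each letter → (letter + shift) mod 26:
  'f' (5) + 5 = 10 → 'k'
  'l' (11) + 5 = 16 → 'q'
  'u' (20) + 5 = 25 → 'z'
  'i' (8) + 5 = 13 → 'n'
  'd' (3) + 5 = 8 → 'i'
Result = "kqzni"


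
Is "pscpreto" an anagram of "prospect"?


Word 1: "prospect" → sorted: ceopprst
Word 2: "pscpreto" → sorted: ceopprst
Same letters? ceopprst == ceopprst
Anagram = Yes


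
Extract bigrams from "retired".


Word: "retired" (length 7)
Number of bigrams = 7 - 2 + 1 = 6
  Position 0: "re"
  Position 1: "et"
  Position 2: "ti"
  Position 3: "ir"
  Position 4: "re"
  Position 5: "ed"
Bigrams = "re", "et", "ti", "ir", "re", "ed"


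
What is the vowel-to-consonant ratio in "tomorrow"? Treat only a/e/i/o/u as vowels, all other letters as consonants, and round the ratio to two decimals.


Word: "tomorrow"
Vowels (a,e,i,o,u): 3
Consonants: 5
Ratio = 3/5
= 0.60


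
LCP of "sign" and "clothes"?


Word 1: "sign"
Word 2: "clothes"
Comparing from start:
  Pos 0: 's' != 'c' (stop)
LCP = "" (length 0)


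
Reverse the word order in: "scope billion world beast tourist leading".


Original: "scope billion world beast tourist leading"
Words (1..n): scope | billion | world | beast | tourist | leading
Reversed (n..1): leading | tourist | beast | world | billion | scope
Result = "leading tourist beast world billion scope"


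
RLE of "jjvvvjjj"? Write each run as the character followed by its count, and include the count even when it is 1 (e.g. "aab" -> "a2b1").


String: "jjvvvjjj"
Scanning for consecutive runs:
  'j' x 2
  'v' x 3
  'j' x 3
RLE = "j2v3j3"


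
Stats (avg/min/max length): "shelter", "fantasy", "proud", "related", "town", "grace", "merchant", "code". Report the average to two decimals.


Lengths: "shelter"=7, "fantasy"=7, "proud"=5, "related"=7, "town"=4, "grace"=5, "merchant"=8, "code"=4
Sum = 47, Count = 8
Average = 47/8 = 5.88
= avg=5.88, min=4, max=8


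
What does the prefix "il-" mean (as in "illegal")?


Prefix: il-
As in: illegal -> il- + legal
Meaning = not


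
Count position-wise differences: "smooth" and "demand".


Comparing character by character (same length = 6):
  Pos 0: 's' vs 'd' !=
  Pos 1: 'm' vs 'e' !=
  Pos 2: 'o' vs 'm' !=
  Pos 3: 'o' vs 'a' !=
  Pos 4: 't' vs 'n' !=
  Pos 5: 'h' vs 'd' !=
Hamming distance = 6


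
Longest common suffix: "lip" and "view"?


Word 1: "lip"
Word 2: "view"
Comparing from end:
  Pos -1: 'p' != 'w' (stop)
LCS = "" (length 0)


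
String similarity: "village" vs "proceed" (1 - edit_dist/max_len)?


Word 1: "village" (length 7)
Word 2: "proceed" (length 7)
One optimal edit sequence:
  1. substitute 'v' -> 'p'  (+1)
  2. substitute 'i' -> 'r'  (+1)
  3. substitute 'l' -> 'o'  (+1)
  4. substitute 'l' -> 'c'  (+1)
  5. substitute 'a' -> 'e'  (+1)
  6. substitute 'g' -> 'e'  (+1)
  7. substitute 'e' -> 'd'  (+1)
Edit distance = 7
Max length = max(7, 7) = 7
Similarity = 1 - 7/7
= 0.0000


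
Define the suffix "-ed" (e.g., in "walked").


Suffix: -ed
Example: walked (walk + -ed)
Meaning = past tense


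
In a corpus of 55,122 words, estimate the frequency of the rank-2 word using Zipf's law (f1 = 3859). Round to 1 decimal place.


Zipf's law: f(r) = f(1) / r
f(1) = 3859
f(2) = 3859 / 2
= 1929.5 occurrences


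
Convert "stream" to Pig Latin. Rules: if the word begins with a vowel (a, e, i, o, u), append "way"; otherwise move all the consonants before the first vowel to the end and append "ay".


Word: "stream"
Starts with consonant(s) → move to end, add 'ay'
Consonant cluster: "str"
Pig Latin = "eamstray"


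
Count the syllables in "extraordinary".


Word: "extraordinary"
Syllable breakdown: ex · traor · di · nar · y
Counting: 5 parts
= 5 syllables


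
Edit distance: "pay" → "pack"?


Word 1: "pay" (length 3)
Word 2: "pack" (length 4)
One optimal edit sequence (insert/delete/substitute each cost 1):
  1. keep 'p'
  2. keep 'a'
  3. insert 'c'  (+1)
  4. substitute 'y' -> 'k'  (+1)
Total edit operations: 2
Edit distance = 2


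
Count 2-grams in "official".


Word: "official" (length 8)
Number of 2-grams = length - 2 + 1 = 8 - 2 + 1
= 7


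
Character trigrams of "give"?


Word: "give" (length 4)
Number of trigrams = 4 - 3 + 1 = 2
  Position 0: "giv"
  Position 1: "ive"
Trigrams = "giv", "ive"


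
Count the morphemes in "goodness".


Word: "goodness"
Morphemes: good / -ness
Each morpheme carries meaning
= 2 morphemes


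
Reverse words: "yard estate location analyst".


Original: "yard estate location analyst"
Words (1..n): yard | estate | location | analyst
Reversed (n..1): analyst | location | estate | yard
Result = "analyst location estate yard"


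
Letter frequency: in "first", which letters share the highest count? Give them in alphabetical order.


Word: "first"
Letter counts:
  'f': 1
  'i': 1
  'r': 1
  's': 1
  't': 1
Maximum count = 1
Most frequent = 'f', 'i', 'r', 's', 't' (1 time each)


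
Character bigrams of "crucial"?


Word: "crucial" (length 7)
Number of bigrams = 7 - 2 + 1 = 6
  Position 0: "cr"
  Position 1: "ru"
  Position 2: "uc"
  Position 3: "ci"
  Position 4: "ia"
  Position 5: "al"
Bigrams = "cr", "ru", "uc", "ci", "ia", "al"


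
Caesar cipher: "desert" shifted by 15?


Word: "desert"
Shift: 15
Each letter → (letter + shift) mod 26:
  'd' (3) + 15 = 18 → 's'
  'e' (4) + 15 = 19 → 't'
  's' (18) + 15 = 7 → 'h'
  'e' (4) + 15 = 19 → 't'
  'r' (17) + 15 = 6 → 'g'
  't' (19) + 15 = 8 → 'i'
Result = "sthtgi"


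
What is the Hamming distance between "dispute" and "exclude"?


Comparing character by character (same length = 7):
  Pos 0: 'd' vs 'e' !=
  Pos 1: 'i' vs 'x' !=
  Pos 2: 's' vs 'c' !=
  Pos 3: 'p' vs 'l' !=
  Pos 4: 'u' vs 'u' =
  Pos 5: 't' vs 'd' !=
  Pos 6: 'e' vs 'e' =
Hamming distance = 5


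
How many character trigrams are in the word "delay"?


Word: "delay" (length 5)
Number of 3-grams = length - 3 + 1 = 5 - 3 + 1
= 3


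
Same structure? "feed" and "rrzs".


Pattern of "feed": [0, 1, 1, 2]
Pattern of "rrzs": [0, 0, 1, 2]
Patterns do not match
Same pattern = No


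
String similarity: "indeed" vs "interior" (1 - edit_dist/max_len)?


Word 1: "indeed" (length 6)
Word 2: "interior" (length 8)
One optimal edit sequence:
  1. keep 'i'
  2. keep 'n'
  3. substitute 'd' -> 't'  (+1)
  4. keep 'e'
  5. insert 'r'  (+1)
  6. insert 'i'  (+1)
  7. substitute 'e' -> 'o'  (+1)
  8. substitute 'd' -> 'r'  (+1)
Edit distance = 5
Max length = max(6, 8) = 8
Similarity = 1 - 5/8
= 0.3750


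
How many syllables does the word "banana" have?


Word: "banana"
Syllable breakdown: ba-na-na
Counting: 3 parts
= 3 syllables


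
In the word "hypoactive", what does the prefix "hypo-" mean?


Prefix: hypo-
Example: hypoactive = hypo- + active
Meaning = under / below normal


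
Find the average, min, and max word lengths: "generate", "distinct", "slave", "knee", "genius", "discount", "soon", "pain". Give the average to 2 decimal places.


Lengths: "generate"=8, "distinct"=8, "slave"=5, "knee"=4, "genius"=6, "discount"=8, "soon"=4, "pain"=4
Sum = 47, Count = 8
Average = 47/8 = 5.88
= avg=5.88, min=4, max=8


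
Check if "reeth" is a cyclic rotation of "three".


Word: "three", Candidate: "reeth"
Method: check if candidate is substring of word+word
"threethree" contains "reeth"? Yes
Is rotation = Yes


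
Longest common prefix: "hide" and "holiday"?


Word 1: "hide"
Word 2: "holiday"
Comparing from start:
  Pos 0: 'h' == 'h'
  Pos 1: 'i' != 'o' (stop)
LCP = "h" (length 1)


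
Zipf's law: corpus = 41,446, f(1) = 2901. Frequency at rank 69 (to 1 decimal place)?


Zipf's law: f(r) = f(1) / r
f(1) = 2901
f(69) = 2901 / 69
= 42.0 occurrences


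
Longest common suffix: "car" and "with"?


Word 1: "car"
Word 2: "with"
Comparing from end:
  Pos -1: 'r' != 'h' (stop)
LCS = "" (length 0)


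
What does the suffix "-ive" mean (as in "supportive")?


Suffix: -ive
Example: supportive (support + -ive)
Meaning = tending to


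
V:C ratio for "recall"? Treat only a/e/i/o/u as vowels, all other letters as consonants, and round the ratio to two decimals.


Word: "recall"
Vowels (a,e,i,o,u): 2
Consonants: 4
Ratio = 2/4
= 0.50


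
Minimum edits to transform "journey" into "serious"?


Word 1: "journey" (length 7)
Word 2: "serious" (length 7)
One optimal edit sequence (insert/delete/substitute each cost 1):
  1. substitute 'j' -> 's'  (+1)
  2. substitute 'o' -> 'e'  (+1)
  3. substitute 'u' -> 'r'  (+1)
  4. substitute 'r' -> 'i'  (+1)
  5. substitute 'n' -> 'o'  (+1)
  6. substitute 'e' -> 'u'  (+1)
  7. substitute 'y' -> 's'  (+1)
Total edit operations: 7
Edit distance = 7


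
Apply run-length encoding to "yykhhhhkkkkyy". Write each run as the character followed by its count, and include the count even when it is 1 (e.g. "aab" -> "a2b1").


String: "yykhhhhkkkkyy"
Scanning for consecutive runs:
  'y' x 2
  'k' x 1
  'h' x 4
  'k' x 4
  'y' x 2
RLE = "y2k1h4k4y2"


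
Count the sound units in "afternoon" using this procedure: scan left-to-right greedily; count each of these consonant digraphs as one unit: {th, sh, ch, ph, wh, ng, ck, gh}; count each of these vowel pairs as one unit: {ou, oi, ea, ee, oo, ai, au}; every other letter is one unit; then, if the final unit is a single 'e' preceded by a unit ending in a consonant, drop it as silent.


Word: "afternoon" (9 letters)
Left-to-right scan:
  1. 'a' (letter)
  2. 'f' (letter)
  3. 't' (letter)
  4. 'e' (letter)
  5. 'r' (letter)
  6. 'n' (letter)
  7. 'oo' (vowel-pair)
  8. 'n' (letter)
Units from scan: 8
Sound units = 8 units


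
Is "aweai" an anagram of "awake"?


Word 1: "awake" → sorted: aaekw
Word 2: "aweai" → sorted: aaeiw
Same letters? aaekw != aaeiw
Anagram = No


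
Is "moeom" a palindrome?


Word: "moeom"
Reversed: "moeom"
Forward == Backward? moeom == moeom
Palindrome = Yes


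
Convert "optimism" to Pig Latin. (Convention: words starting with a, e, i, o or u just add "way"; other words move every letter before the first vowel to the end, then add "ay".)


Word: "optimism"
Starts with vowel → add 'way'
Pig Latin = "optimismway"


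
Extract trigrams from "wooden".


Word: "wooden" (length 6)
Number of trigrams = 6 - 3 + 1 = 4
  Position 0: "woo"
  Position 1: "ood"
  Position 2: "ode"
  Position 3: "den"
Trigrams = "woo", "ood", "ode", "den"


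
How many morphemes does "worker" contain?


Word: "worker"
Morphemes: work / -er
Each morpheme carries meaning
= 2 morphemes


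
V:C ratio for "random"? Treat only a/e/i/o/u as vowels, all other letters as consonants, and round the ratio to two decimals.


Word: "random"
Vowels (a,e,i,o,u): 2
Consonants: 4
Ratio = 2/4
= 0.50


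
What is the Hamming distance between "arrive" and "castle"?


Comparing character by character (same length = 6):
  Pos 0: 'a' vs 'c' !=
  Pos 1: 'r' vs 'a' !=
  Pos 2: 'r' vs 's' !=
  Pos 3: 'i' vs 't' !=
  Pos 4: 'v' vs 'l' !=
  Pos 5: 'e' vs 'e' =
Hamming distance = 5


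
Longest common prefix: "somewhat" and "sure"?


Word 1: "somewhat"
Word 2: "sure"
Comparing from start:
  Pos 0: 's' == 's'
  Pos 1: 'o' != 'u' (stop)
LCP = "s" (length 1)


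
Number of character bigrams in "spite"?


Word: "spite" (length 5)
Number of 2-grams = length - 2 + 1 = 5 - 2 + 1
= 4


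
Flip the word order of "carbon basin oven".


Original: "carbon basin oven"
Words (1..n): carbon | basin | oven
Reversed (n..1): oven | basin | carbon
Result = "oven basin carbon"


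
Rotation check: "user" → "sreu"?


Word: "user", Candidate: "sreu"
Method: check if candidate is substring of word+word
"useruser" contains "sreu"? No
Is rotation = No


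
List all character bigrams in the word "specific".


Word: "specific" (length 8)
Number of bigrams = 8 - 2 + 1 = 7
  Position 0: "sp"
  Position 1: "pe"
  Position 2: "ec"
  Position 3: "ci"
  Position 4: "if"
  Position 5: "fi"
  Position 6: "ic"
Bigrams = "sp", "pe", "ec", "ci", "if", "fi", "ic"


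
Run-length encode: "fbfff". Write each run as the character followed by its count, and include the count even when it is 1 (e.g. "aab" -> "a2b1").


String: "fbfff"
Scanning for consecutive runs:
  'f' x 1
  'b' x 1
  'f' x 3
RLE = "f1b1f3"


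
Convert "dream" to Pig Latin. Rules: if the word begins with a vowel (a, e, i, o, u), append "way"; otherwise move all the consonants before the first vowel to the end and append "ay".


Word: "dream"
Starts with consonant(s) → move to end, add 'ay'
Consonant cluster: "dr"
Pig Latin = "eamdray"


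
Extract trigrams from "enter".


Word: "enter" (length 5)
Number of trigrams = 5 - 3 + 1 = 3
  Position 0: "ent"
  Position 1: "nte"
  Position 2: "ter"
Trigrams = "ent", "nte", "ter"


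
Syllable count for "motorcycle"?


Word: "motorcycle"
Syllable breakdown: mo-tor-cy-cle
Counting: 4 parts
= 4 syllables


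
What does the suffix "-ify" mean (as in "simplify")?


Suffix: -ify
Example: simplify = simple + -ify, with a spelling change
Meaning = to make


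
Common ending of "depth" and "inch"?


Word 1: "depth"
Word 2: "inch"
Comparing from end:
  Pos -1: 'h' == 'h'
  Pos -2: 't' != 'c' (stop)
LCS = "h" (length 1)
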